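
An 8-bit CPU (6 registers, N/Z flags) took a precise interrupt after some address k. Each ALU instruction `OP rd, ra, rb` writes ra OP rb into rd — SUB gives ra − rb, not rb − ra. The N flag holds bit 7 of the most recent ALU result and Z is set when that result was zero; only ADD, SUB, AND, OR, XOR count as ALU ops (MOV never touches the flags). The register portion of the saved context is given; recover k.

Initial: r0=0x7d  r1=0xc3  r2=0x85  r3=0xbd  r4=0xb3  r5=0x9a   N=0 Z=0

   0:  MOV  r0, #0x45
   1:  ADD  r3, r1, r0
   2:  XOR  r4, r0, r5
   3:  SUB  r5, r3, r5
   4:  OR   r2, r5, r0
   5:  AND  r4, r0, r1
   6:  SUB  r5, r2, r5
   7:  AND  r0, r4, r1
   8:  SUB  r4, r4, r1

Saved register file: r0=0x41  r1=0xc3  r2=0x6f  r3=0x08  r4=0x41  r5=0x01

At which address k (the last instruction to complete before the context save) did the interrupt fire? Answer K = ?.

after  0: r0=0x45 r1=0xc3 r2=0x85 r3=0xbd r4=0xb3 r5=0x9a  N=0 Z=0
after  1: r0=0x45 r1=0xc3 r2=0x85 r3=0x08 r4=0xb3 r5=0x9a  N=0 Z=0
after  2: r0=0x45 r1=0xc3 r2=0x85 r3=0x08 r4=0xdf r5=0x9a  N=1 Z=0
after  3: r0=0x45 r1=0xc3 r2=0x85 r3=0x08 r4=0xdf r5=0x6e  N=0 Z=0
after  4: r0=0x45 r1=0xc3 r2=0x6f r3=0x08 r4=0xdf r5=0x6e  N=0 Z=0
after  5: r0=0x45 r1=0xc3 r2=0x6f r3=0x08 r4=0x41 r5=0x6e  N=0 Z=0
after  6: r0=0x45 r1=0xc3 r2=0x6f r3=0x08 r4=0x41 r5=0x01  N=0 Z=0
after  7: r0=0x41 r1=0xc3 r2=0x6f r3=0x08 r4=0x41 r5=0x01  N=0 Z=0
-- IRQ taken; context saved, return-PC = 8 --

K = 7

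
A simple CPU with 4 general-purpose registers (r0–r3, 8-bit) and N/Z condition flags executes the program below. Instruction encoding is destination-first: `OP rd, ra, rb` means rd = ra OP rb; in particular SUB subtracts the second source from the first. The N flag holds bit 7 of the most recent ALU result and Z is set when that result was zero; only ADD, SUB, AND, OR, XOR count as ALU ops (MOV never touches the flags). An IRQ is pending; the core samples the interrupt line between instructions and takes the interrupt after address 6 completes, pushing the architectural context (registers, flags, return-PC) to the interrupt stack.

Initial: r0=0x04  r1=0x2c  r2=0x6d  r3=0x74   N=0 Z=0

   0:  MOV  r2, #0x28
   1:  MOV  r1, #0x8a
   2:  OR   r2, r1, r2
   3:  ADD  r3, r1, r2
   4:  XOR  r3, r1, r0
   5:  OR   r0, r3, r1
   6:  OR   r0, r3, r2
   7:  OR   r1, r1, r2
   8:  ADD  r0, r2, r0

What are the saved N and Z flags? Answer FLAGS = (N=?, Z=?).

after  0: r0=0x04 r1=0x2c r2=0x28 r3=0x74  N=0 Z=0
after  1: r0=0x04 r1=0x8a r2=0x28 r3=0x74  N=0 Z=0
after  2: r0=0x04 r1=0x8a r2=0xaa r3=0x74  N=1 Z=0
after  3: r0=0x04 r1=0x8a r2=0xaa r3=0x34  N=0 Z=0
after  4: r0=0x04 r1=0x8a r2=0xaa r3=0x8e  N=1 Z=0
after  5: r0=0x8e r1=0x8a r2=0xaa r3=0x8e  N=1 Z=0
after  6: r0=0xae r1=0x8a r2=0xaa r3=0x8e  N=1 Z=0
-- IRQ taken; context saved, return-PC = 7 --

FLAGS = (N=1, Z=0)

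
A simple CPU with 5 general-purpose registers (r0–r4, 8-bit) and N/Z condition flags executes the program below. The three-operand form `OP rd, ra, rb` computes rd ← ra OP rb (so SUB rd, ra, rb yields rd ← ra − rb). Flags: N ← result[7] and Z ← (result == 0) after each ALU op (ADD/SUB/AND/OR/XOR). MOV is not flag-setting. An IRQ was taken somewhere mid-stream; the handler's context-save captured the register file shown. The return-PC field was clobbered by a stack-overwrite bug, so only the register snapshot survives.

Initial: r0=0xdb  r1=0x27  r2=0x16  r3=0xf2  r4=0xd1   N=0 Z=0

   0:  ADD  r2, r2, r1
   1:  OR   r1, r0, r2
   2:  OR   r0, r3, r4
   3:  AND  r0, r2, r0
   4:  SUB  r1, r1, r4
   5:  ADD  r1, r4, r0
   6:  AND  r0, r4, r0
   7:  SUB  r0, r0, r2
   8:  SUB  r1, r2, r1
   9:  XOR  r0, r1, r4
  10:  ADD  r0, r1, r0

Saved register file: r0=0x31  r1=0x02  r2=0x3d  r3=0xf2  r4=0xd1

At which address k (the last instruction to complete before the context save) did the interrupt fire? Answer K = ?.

after  0: r0=0xdb r1=0x27 r2=0x3d r3=0xf2 r4=0xd1  N=0 Z=0
after  1: r0=0xdb r1=0xff r2=0x3d r3=0xf2 r4=0xd1  N=1 Z=0
after  2: r0=0xf3 r1=0xff r2=0x3d r3=0xf2 r4=0xd1  N=1 Z=0
after  3: r0=0x31 r1=0xff r2=0x3d r3=0xf2 r4=0xd1  N=0 Z=0
after  4: r0=0x31 r1=0x2e r2=0x3d r3=0xf2 r4=0xd1  N=0 Z=0
after  5: r0=0x31 r1=0x02 r2=0x3d r3=0xf2 r4=0xd1  N=0 Z=0
-- IRQ taken; context saved, return-PC = 6 --

K = 5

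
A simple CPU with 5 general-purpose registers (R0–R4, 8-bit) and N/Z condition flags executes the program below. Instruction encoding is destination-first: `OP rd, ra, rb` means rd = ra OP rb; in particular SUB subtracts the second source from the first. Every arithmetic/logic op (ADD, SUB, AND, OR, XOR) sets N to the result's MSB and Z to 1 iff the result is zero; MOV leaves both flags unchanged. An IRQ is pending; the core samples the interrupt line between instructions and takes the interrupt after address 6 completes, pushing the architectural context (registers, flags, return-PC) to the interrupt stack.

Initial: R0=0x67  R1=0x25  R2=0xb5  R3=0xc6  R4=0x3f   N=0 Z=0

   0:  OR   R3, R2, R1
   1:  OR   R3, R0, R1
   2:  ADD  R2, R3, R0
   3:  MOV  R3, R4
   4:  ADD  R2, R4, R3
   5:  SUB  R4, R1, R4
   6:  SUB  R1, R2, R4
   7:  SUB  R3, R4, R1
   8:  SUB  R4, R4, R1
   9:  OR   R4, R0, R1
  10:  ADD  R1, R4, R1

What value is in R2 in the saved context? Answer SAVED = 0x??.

SAVED = 0x7e

after  0: R0=0x67 R1=0x25 R2=0xb5 R3=0xb5 R4=0x3f  N=1 Z=0
after  1: R0=0x67 R1=0x25 R2=0xb5 R3=0x67 R4=0x3f  N=0 Z=0
after  2: R0=0x67 R1=0x25 R2=0xce R3=0x67 R4=0x3f  N=1 Z=0
after  3: R0=0x67 R1=0x25 R2=0xce R3=0x3f R4=0x3f  N=1 Z=0
after  4: R0=0x67 R1=0x25 R2=0x7e R3=0x3f R4=0x3f  N=0 Z=0
after  5: R0=0x67 R1=0x25 R2=0x7e R3=0x3f R4=0xe6  N=1 Z=0
after  6: R0=0x67 R1=0x98 R2=0x7e R3=0x3f R4=0xe6  N=1 Z=0
-- IRQ taken; context saved, return-PC = 7 --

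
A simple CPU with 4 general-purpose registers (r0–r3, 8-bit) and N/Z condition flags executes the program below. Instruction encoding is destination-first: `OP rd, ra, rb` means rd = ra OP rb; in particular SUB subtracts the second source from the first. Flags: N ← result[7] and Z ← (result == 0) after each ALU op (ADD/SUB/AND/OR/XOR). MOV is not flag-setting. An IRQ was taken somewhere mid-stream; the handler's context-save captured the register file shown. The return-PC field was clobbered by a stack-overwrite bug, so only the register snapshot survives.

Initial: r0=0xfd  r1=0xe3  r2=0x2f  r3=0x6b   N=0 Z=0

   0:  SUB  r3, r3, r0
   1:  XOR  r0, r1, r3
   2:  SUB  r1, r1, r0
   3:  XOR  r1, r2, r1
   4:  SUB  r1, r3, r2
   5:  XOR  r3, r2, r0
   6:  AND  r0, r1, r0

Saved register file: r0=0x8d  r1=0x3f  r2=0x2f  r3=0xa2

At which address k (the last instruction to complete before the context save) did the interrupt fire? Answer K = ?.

K = 5

after  0: r0=0xfd r1=0xe3 r2=0x2f r3=0x6e  N=0 Z=0
after  1: r0=0x8d r1=0xe3 r2=0x2f r3=0x6e  N=1 Z=0
after  2: r0=0x8d r1=0x56 r2=0x2f r3=0x6e  N=0 Z=0
after  3: r0=0x8d r1=0x79 r2=0x2f r3=0x6e  N=0 Z=0
after  4: r0=0x8d r1=0x3f r2=0x2f r3=0x6e  N=0 Z=0
after  5: r0=0x8d r1=0x3f r2=0x2f r3=0xa2  N=1 Z=0
-- IRQ taken; context saved, return-PC = 6 --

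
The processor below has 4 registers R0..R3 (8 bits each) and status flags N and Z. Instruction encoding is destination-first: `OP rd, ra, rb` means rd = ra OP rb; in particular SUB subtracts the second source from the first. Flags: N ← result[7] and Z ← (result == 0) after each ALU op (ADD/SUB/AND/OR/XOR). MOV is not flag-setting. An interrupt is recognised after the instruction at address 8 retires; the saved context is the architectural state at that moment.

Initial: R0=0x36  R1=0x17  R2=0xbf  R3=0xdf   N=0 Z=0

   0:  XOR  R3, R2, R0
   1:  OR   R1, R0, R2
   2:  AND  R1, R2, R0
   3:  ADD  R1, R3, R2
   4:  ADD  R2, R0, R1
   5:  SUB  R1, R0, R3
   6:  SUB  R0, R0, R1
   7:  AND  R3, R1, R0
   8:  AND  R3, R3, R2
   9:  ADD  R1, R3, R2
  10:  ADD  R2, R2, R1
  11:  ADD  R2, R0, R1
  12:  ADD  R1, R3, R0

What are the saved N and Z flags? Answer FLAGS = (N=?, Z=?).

FLAGS = (N=0, Z=0)

after  0: R0=0x36 R1=0x17 R2=0xbf R3=0x89  N=1 Z=0
after  1: R0=0x36 R1=0xbf R2=0xbf R3=0x89  N=1 Z=0
after  2: R0=0x36 R1=0x36 R2=0xbf R3=0x89  N=0 Z=0
after  3: R0=0x36 R1=0x48 R2=0xbf R3=0x89  N=0 Z=0
after  4: R0=0x36 R1=0x48 R2=0x7e R3=0x89  N=0 Z=0
after  5: R0=0x36 R1=0xad R2=0x7e R3=0x89  N=1 Z=0
after  6: R0=0x89 R1=0xad R2=0x7e R3=0x89  N=1 Z=0
after  7: R0=0x89 R1=0xad R2=0x7e R3=0x89  N=1 Z=0
after  8: R0=0x89 R1=0xad R2=0x7e R3=0x08  N=0 Z=0
-- IRQ taken; context saved, return-PC = 9 --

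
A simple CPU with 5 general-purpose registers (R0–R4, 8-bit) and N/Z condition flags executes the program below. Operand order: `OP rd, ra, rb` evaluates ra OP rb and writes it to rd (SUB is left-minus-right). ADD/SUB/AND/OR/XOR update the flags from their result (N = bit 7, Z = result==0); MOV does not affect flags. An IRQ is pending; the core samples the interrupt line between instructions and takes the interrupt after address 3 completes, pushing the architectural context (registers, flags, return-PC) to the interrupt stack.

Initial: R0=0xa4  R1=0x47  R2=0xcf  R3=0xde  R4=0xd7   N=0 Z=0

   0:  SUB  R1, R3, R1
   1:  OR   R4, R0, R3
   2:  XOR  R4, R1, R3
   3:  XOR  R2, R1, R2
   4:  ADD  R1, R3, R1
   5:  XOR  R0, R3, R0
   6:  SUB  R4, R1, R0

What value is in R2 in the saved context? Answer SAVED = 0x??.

SAVED = 0x58

after  0: R0=0xa4 R1=0x97 R2=0xcf R3=0xde R4=0xd7  N=1 Z=0
after  1: R0=0xa4 R1=0x97 R2=0xcf R3=0xde R4=0xfe  N=1 Z=0
after  2: R0=0xa4 R1=0x97 R2=0xcf R3=0xde R4=0x49  N=0 Z=0
after  3: R0=0xa4 R1=0x97 R2=0x58 R3=0xde R4=0x49  N=0 Z=0
-- IRQ taken; context saved, return-PC = 4 --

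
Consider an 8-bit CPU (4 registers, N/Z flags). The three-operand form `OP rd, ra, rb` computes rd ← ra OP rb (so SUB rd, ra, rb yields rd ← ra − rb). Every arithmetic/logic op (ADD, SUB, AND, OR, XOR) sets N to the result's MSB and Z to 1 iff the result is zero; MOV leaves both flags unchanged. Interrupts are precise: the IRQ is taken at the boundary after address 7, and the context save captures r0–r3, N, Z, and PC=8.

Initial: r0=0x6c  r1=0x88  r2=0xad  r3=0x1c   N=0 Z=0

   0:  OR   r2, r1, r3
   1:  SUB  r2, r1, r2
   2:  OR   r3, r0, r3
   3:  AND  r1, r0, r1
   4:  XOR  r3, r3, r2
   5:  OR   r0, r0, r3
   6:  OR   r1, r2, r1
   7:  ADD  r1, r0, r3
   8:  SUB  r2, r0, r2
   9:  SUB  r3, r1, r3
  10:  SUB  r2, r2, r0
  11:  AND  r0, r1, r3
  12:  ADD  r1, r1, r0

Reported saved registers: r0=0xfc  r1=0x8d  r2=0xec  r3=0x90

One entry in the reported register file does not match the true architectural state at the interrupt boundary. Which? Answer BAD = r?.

BAD = r1

after  0: r0=0x6c r1=0x88 r2=0x9c r3=0x1c  N=1 Z=0
after  1: r0=0x6c r1=0x88 r2=0xec r3=0x1c  N=1 Z=0
after  2: r0=0x6c r1=0x88 r2=0xec r3=0x7c  N=0 Z=0
after  3: r0=0x6c r1=0x08 r2=0xec r3=0x7c  N=0 Z=0
after  4: r0=0x6c r1=0x08 r2=0xec r3=0x90  N=1 Z=0
after  5: r0=0xfc r1=0x08 r2=0xec r3=0x90  N=1 Z=0
after  6: r0=0xfc r1=0xec r2=0xec r3=0x90  N=1 Z=0
after  7: r0=0xfc r1=0x8c r2=0xec r3=0x90  N=1 Z=0
-- IRQ taken; context saved, return-PC = 8 --
mismatch: r1: reported 0x8d vs actual 0x8c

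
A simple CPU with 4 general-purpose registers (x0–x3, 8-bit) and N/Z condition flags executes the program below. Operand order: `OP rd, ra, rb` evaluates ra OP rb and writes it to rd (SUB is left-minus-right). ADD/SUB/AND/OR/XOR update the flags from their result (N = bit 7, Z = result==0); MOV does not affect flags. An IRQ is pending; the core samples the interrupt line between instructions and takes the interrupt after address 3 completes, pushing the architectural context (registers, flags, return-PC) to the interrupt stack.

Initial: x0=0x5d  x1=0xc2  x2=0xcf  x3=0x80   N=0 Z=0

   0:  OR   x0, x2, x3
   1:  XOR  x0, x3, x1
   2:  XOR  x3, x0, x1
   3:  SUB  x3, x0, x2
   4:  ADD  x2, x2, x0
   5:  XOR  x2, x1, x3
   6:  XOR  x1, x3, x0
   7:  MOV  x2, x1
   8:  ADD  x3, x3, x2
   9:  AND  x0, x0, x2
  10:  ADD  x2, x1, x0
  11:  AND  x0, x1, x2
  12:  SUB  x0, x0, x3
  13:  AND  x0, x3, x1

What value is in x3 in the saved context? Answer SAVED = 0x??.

SAVED = 0x73

after  0: x0=0xcf x1=0xc2 x2=0xcf x3=0x80  N=1 Z=0
after  1: x0=0x42 x1=0xc2 x2=0xcf x3=0x80  N=0 Z=0
after  2: x0=0x42 x1=0xc2 x2=0xcf x3=0x80  N=1 Z=0
after  3: x0=0x42 x1=0xc2 x2=0xcf x3=0x73  N=0 Z=0
-- IRQ taken; context saved, return-PC = 4 --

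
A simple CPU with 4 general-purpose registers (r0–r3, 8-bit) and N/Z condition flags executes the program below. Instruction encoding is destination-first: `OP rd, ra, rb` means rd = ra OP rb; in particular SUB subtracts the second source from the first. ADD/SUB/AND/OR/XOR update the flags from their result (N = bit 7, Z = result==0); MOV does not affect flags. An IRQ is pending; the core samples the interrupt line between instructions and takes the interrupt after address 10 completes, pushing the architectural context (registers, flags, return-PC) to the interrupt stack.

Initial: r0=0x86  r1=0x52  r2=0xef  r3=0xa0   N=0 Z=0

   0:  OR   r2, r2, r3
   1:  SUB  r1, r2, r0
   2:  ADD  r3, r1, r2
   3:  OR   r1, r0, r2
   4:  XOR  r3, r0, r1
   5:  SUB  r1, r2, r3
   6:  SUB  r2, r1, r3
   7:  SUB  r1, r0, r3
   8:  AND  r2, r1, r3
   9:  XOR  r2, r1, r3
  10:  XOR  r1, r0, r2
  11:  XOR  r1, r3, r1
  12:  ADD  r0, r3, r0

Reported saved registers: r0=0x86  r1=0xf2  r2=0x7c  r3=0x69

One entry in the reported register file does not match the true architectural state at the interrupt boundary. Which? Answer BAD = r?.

after  0: r0=0x86 r1=0x52 r2=0xef r3=0xa0  N=1 Z=0
after  1: r0=0x86 r1=0x69 r2=0xef r3=0xa0  N=0 Z=0
after  2: r0=0x86 r1=0x69 r2=0xef r3=0x58  N=0 Z=0
after  3: r0=0x86 r1=0xef r2=0xef r3=0x58  N=1 Z=0
after  4: r0=0x86 r1=0xef r2=0xef r3=0x69  N=0 Z=0
after  5: r0=0x86 r1=0x86 r2=0xef r3=0x69  N=1 Z=0
after  6: r0=0x86 r1=0x86 r2=0x1d r3=0x69  N=0 Z=0
after  7: r0=0x86 r1=0x1d r2=0x1d r3=0x69  N=0 Z=0
after  8: r0=0x86 r1=0x1d r2=0x09 r3=0x69  N=0 Z=0
after  9: r0=0x86 r1=0x1d r2=0x74 r3=0x69  N=0 Z=0
after 10: r0=0x86 r1=0xf2 r2=0x74 r3=0x69  N=1 Z=0
-- IRQ taken; context saved, return-PC = 11 --
mismatch: r2: reported 0x7c vs actual 0x74

BAD = r2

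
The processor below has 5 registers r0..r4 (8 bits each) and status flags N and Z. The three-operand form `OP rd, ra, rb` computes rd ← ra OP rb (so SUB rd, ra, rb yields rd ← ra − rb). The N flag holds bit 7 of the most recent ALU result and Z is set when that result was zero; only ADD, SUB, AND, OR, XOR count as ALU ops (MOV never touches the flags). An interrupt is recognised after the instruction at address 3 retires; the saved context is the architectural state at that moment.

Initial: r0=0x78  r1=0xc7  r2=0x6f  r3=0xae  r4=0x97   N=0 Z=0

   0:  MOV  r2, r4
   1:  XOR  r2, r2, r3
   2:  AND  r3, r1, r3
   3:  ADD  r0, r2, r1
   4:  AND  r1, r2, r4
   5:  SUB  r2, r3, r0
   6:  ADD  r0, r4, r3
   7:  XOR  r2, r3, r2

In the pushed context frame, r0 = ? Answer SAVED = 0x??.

after  0: r0=0x78 r1=0xc7 r2=0x97 r3=0xae r4=0x97  N=0 Z=0
after  1: r0=0x78 r1=0xc7 r2=0x39 r3=0xae r4=0x97  N=0 Z=0
after  2: r0=0x78 r1=0xc7 r2=0x39 r3=0x86 r4=0x97  N=1 Z=0
after  3: r0=0x00 r1=0xc7 r2=0x39 r3=0x86 r4=0x97  N=0 Z=1
-- IRQ taken; context saved, return-PC = 4 --

SAVED = 0x00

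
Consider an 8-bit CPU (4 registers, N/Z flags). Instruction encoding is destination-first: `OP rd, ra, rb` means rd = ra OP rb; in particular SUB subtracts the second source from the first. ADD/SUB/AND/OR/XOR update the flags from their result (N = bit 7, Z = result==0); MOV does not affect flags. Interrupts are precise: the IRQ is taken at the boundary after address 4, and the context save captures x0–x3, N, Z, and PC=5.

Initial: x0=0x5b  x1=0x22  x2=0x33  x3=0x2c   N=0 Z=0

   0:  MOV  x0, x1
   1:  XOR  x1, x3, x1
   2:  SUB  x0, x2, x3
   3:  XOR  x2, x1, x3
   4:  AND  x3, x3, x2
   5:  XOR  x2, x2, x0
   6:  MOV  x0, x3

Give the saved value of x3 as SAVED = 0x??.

after  0: x0=0x22 x1=0x22 x2=0x33 x3=0x2c  N=0 Z=0
after  1: x0=0x22 x1=0x0e x2=0x33 x3=0x2c  N=0 Z=0
after  2: x0=0x07 x1=0x0e x2=0x33 x3=0x2c  N=0 Z=0
after  3: x0=0x07 x1=0x0e x2=0x22 x3=0x2c  N=0 Z=0
after  4: x0=0x07 x1=0x0e x2=0x22 x3=0x20  N=0 Z=0
-- IRQ taken; context saved, return-PC = 5 --

SAVED = 0x20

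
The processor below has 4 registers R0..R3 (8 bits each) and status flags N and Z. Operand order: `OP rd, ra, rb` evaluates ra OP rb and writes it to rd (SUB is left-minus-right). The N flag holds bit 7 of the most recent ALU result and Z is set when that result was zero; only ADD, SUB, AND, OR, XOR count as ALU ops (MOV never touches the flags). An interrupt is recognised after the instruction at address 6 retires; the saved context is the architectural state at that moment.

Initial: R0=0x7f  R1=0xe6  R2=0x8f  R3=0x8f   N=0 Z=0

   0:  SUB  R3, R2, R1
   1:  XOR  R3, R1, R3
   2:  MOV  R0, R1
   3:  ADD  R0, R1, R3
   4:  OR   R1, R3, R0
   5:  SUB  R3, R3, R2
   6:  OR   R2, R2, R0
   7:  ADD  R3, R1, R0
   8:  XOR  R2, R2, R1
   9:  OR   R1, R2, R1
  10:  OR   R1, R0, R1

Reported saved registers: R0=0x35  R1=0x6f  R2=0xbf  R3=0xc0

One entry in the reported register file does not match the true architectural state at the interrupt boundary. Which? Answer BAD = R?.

after  0: R0=0x7f R1=0xe6 R2=0x8f R3=0xa9  N=1 Z=0
after  1: R0=0x7f R1=0xe6 R2=0x8f R3=0x4f  N=0 Z=0
after  2: R0=0xe6 R1=0xe6 R2=0x8f R3=0x4f  N=0 Z=0
after  3: R0=0x35 R1=0xe6 R2=0x8f R3=0x4f  N=0 Z=0
after  4: R0=0x35 R1=0x7f R2=0x8f R3=0x4f  N=0 Z=0
after  5: R0=0x35 R1=0x7f R2=0x8f R3=0xc0  N=1 Z=0
after  6: R0=0x35 R1=0x7f R2=0xbf R3=0xc0  N=1 Z=0
-- IRQ taken; context saved, return-PC = 7 --
mismatch: R1: reported 0x6f vs actual 0x7f

BAD = R1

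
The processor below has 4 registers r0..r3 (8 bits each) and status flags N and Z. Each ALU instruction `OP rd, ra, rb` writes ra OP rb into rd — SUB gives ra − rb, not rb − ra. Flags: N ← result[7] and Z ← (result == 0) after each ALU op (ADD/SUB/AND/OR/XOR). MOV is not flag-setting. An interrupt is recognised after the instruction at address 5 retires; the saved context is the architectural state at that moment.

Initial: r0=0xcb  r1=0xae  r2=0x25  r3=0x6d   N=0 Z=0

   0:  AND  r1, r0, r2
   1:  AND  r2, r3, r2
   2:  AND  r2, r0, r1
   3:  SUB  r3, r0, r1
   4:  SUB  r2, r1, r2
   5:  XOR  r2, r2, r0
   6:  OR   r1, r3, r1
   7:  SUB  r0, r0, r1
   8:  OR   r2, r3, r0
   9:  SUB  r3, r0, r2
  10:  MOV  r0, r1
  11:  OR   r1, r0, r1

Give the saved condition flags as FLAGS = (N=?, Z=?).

after  0: r0=0xcb r1=0x01 r2=0x25 r3=0x6d  N=0 Z=0
after  1: r0=0xcb r1=0x01 r2=0x25 r3=0x6d  N=0 Z=0
after  2: r0=0xcb r1=0x01 r2=0x01 r3=0x6d  N=0 Z=0
after  3: r0=0xcb r1=0x01 r2=0x01 r3=0xca  N=1 Z=0
after  4: r0=0xcb r1=0x01 r2=0x00 r3=0xca  N=0 Z=1
after  5: r0=0xcb r1=0x01 r2=0xcb r3=0xca  N=1 Z=0
-- IRQ taken; context saved, return-PC = 6 --

FLAGS = (N=1, Z=0)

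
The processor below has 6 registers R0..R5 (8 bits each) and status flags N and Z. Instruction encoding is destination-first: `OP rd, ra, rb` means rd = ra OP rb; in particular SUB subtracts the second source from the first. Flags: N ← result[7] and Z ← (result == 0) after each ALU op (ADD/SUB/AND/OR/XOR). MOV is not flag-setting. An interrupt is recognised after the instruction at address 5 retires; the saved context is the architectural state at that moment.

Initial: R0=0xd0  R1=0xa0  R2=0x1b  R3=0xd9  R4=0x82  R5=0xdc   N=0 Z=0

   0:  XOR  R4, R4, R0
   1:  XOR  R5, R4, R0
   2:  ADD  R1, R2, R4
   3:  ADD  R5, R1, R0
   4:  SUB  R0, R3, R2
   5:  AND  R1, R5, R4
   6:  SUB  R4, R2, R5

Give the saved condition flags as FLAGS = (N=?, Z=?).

FLAGS = (N=0, Z=0)

after  0: R0=0xd0 R1=0xa0 R2=0x1b R3=0xd9 R4=0x52 R5=0xdc  N=0 Z=0
after  1: R0=0xd0 R1=0xa0 R2=0x1b R3=0xd9 R4=0x52 R5=0x82  N=1 Z=0
after  2: R0=0xd0 R1=0x6d R2=0x1b R3=0xd9 R4=0x52 R5=0x82  N=0 Z=0
after  3: R0=0xd0 R1=0x6d R2=0x1b R3=0xd9 R4=0x52 R5=0x3d  N=0 Z=0
after  4: R0=0xbe R1=0x6d R2=0x1b R3=0xd9 R4=0x52 R5=0x3d  N=1 Z=0
after  5: R0=0xbe R1=0x10 R2=0x1b R3=0xd9 R4=0x52 R5=0x3d  N=0 Z=0
-- IRQ taken; context saved, return-PC = 6 --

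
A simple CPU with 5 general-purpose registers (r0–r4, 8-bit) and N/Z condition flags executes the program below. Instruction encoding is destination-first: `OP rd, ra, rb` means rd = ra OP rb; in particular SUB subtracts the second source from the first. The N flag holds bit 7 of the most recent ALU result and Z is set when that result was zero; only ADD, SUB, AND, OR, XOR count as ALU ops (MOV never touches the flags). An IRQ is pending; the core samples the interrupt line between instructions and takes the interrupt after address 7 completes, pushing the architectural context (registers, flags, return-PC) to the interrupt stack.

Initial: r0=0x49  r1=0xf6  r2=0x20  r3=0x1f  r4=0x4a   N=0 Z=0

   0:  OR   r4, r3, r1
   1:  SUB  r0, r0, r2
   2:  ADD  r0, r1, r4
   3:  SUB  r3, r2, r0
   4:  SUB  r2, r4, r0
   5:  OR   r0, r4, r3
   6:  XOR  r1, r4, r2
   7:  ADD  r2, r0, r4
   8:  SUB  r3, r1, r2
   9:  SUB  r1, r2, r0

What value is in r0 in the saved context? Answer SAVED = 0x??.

after  0: r0=0x49 r1=0xf6 r2=0x20 r3=0x1f r4=0xff  N=1 Z=0
after  1: r0=0x29 r1=0xf6 r2=0x20 r3=0x1f r4=0xff  N=0 Z=0
after  2: r0=0xf5 r1=0xf6 r2=0x20 r3=0x1f r4=0xff  N=1 Z=0
after  3: r0=0xf5 r1=0xf6 r2=0x20 r3=0x2b r4=0xff  N=0 Z=0
after  4: r0=0xf5 r1=0xf6 r2=0x0a r3=0x2b r4=0xff  N=0 Z=0
after  5: r0=0xff r1=0xf6 r2=0x0a r3=0x2b r4=0xff  N=1 Z=0
after  6: r0=0xff r1=0xf5 r2=0x0a r3=0x2b r4=0xff  N=1 Z=0
after  7: r0=0xff r1=0xf5 r2=0xfe r3=0x2b r4=0xff  N=1 Z=0
-- IRQ taken; context saved, return-PC = 8 --

SAVED = 0xff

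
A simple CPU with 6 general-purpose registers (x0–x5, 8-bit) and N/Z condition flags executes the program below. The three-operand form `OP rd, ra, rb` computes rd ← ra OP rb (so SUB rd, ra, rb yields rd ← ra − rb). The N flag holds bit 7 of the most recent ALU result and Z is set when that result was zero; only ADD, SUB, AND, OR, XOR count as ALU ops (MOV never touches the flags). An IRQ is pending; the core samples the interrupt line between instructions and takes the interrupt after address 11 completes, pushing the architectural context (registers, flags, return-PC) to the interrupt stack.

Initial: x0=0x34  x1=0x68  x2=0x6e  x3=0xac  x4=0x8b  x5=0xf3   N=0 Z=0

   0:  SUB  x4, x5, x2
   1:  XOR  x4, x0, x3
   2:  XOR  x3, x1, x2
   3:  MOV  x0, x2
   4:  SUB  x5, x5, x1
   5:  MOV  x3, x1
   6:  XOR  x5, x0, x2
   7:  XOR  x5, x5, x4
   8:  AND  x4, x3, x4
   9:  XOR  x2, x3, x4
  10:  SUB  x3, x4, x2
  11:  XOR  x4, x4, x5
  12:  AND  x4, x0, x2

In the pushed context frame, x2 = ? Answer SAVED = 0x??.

SAVED = 0x60

after  0: x0=0x34 x1=0x68 x2=0x6e x3=0xac x4=0x85 x5=0xf3  N=1 Z=0
after  1: x0=0x34 x1=0x68 x2=0x6e x3=0xac x4=0x98 x5=0xf3  N=1 Z=0
after  2: x0=0x34 x1=0x68 x2=0x6e x3=0x06 x4=0x98 x5=0xf3  N=0 Z=0
after  3: x0=0x6e x1=0x68 x2=0x6e x3=0x06 x4=0x98 x5=0xf3  N=0 Z=0
after  4: x0=0x6e x1=0x68 x2=0x6e x3=0x06 x4=0x98 x5=0x8b  N=1 Z=0
after  5: x0=0x6e x1=0x68 x2=0x6e x3=0x68 x4=0x98 x5=0x8b  N=1 Z=0
after  6: x0=0x6e x1=0x68 x2=0x6e x3=0x68 x4=0x98 x5=0x00  N=0 Z=1
after  7: x0=0x6e x1=0x68 x2=0x6e x3=0x68 x4=0x98 x5=0x98  N=1 Z=0
after  8: x0=0x6e x1=0x68 x2=0x6e x3=0x68 x4=0x08 x5=0x98  N=0 Z=0
after  9: x0=0x6e x1=0x68 x2=0x60 x3=0x68 x4=0x08 x5=0x98  N=0 Z=0
after 10: x0=0x6e x1=0x68 x2=0x60 x3=0xa8 x4=0x08 x5=0x98  N=1 Z=0
after 11: x0=0x6e x1=0x68 x2=0x60 x3=0xa8 x4=0x90 x5=0x98  N=1 Z=0
-- IRQ taken; context saved, return-PC = 12 --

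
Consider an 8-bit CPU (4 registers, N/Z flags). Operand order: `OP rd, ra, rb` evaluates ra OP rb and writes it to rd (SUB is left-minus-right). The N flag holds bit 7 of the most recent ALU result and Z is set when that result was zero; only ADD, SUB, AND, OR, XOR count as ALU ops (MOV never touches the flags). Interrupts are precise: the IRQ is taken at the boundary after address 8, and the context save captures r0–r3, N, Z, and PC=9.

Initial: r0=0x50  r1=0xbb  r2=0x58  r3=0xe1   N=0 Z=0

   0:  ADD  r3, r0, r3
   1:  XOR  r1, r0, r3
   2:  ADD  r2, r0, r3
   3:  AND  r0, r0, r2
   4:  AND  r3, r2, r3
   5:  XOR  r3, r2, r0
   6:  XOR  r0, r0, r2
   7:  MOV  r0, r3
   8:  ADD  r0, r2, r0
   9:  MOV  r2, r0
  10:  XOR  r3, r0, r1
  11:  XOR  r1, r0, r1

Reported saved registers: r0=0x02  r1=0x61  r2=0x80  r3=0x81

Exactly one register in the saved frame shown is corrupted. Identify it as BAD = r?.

after  0: r0=0x50 r1=0xbb r2=0x58 r3=0x31  N=0 Z=0
after  1: r0=0x50 r1=0x61 r2=0x58 r3=0x31  N=0 Z=0
after  2: r0=0x50 r1=0x61 r2=0x81 r3=0x31  N=1 Z=0
after  3: r0=0x00 r1=0x61 r2=0x81 r3=0x31  N=0 Z=1
after  4: r0=0x00 r1=0x61 r2=0x81 r3=0x01  N=0 Z=0
after  5: r0=0x00 r1=0x61 r2=0x81 r3=0x81  N=1 Z=0
after  6: r0=0x81 r1=0x61 r2=0x81 r3=0x81  N=1 Z=0
after  7: r0=0x81 r1=0x61 r2=0x81 r3=0x81  N=1 Z=0
after  8: r0=0x02 r1=0x61 r2=0x81 r3=0x81  N=0 Z=0
-- IRQ taken; context saved, return-PC = 9 --
mismatch: r2: reported 0x80 vs actual 0x81

BAD = r2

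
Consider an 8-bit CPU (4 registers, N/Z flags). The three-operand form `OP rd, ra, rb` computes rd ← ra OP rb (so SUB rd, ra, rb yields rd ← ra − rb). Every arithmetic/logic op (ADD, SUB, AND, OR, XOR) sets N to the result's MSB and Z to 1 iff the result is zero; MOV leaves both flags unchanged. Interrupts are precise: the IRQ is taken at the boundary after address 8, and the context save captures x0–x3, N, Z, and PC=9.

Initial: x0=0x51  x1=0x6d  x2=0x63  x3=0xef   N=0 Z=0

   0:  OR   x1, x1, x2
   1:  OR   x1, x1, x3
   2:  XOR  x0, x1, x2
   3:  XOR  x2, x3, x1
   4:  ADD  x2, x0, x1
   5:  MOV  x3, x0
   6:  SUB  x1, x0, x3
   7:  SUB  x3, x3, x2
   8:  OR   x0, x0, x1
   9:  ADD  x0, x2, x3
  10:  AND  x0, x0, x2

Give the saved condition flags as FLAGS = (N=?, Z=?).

FLAGS = (N=1, Z=0)

after  0: x0=0x51 x1=0x6f x2=0x63 x3=0xef  N=0 Z=0
after  1: x0=0x51 x1=0xef x2=0x63 x3=0xef  N=1 Z=0
after  2: x0=0x8c x1=0xef x2=0x63 x3=0xef  N=1 Z=0
after  3: x0=0x8c x1=0xef x2=0x00 x3=0xef  N=0 Z=1
after  4: x0=0x8c x1=0xef x2=0x7b x3=0xef  N=0 Z=0
after  5: x0=0x8c x1=0xef x2=0x7b x3=0x8c  N=0 Z=0
after  6: x0=0x8c x1=0x00 x2=0x7b x3=0x8c  N=0 Z=1
after  7: x0=0x8c x1=0x00 x2=0x7b x3=0x11  N=0 Z=0
after  8: x0=0x8c x1=0x00 x2=0x7b x3=0x11  N=1 Z=0
-- IRQ taken; context saved, return-PC = 9 --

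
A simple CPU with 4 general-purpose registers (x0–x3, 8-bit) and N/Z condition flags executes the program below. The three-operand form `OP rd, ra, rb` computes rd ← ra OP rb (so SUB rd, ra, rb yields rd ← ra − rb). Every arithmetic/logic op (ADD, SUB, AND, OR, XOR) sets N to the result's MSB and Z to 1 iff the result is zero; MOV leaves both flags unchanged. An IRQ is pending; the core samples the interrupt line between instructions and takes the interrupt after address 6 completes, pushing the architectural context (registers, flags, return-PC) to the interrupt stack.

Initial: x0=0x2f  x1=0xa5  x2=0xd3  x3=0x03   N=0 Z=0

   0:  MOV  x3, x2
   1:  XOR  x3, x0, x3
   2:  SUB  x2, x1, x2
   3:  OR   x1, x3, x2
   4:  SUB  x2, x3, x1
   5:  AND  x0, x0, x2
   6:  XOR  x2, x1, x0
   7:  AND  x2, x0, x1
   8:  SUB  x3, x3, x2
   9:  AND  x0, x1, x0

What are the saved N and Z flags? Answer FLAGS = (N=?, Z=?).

after  0: x0=0x2f x1=0xa5 x2=0xd3 x3=0xd3  N=0 Z=0
after  1: x0=0x2f x1=0xa5 x2=0xd3 x3=0xfc  N=1 Z=0
after  2: x0=0x2f x1=0xa5 x2=0xd2 x3=0xfc  N=1 Z=0
after  3: x0=0x2f x1=0xfe x2=0xd2 x3=0xfc  N=1 Z=0
after  4: x0=0x2f x1=0xfe x2=0xfe x3=0xfc  N=1 Z=0
after  5: x0=0x2e x1=0xfe x2=0xfe x3=0xfc  N=0 Z=0
after  6: x0=0x2e x1=0xfe x2=0xd0 x3=0xfc  N=1 Z=0
-- IRQ taken; context saved, return-PC = 7 --

FLAGS = (N=1, Z=0)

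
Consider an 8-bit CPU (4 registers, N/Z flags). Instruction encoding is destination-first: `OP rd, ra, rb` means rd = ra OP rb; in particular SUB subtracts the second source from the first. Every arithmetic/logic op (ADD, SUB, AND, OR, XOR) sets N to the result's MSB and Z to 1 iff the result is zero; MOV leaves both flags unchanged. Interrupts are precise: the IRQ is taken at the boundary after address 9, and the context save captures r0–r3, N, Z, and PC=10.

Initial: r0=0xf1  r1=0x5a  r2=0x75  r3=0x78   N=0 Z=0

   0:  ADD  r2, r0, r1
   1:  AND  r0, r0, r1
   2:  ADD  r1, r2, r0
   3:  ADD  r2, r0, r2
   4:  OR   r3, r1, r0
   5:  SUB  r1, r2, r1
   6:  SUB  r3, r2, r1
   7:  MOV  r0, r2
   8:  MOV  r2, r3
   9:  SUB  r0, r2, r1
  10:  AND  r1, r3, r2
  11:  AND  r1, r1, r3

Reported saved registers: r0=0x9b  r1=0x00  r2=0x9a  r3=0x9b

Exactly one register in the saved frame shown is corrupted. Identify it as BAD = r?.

after  0: r0=0xf1 r1=0x5a r2=0x4b r3=0x78  N=0 Z=0
after  1: r0=0x50 r1=0x5a r2=0x4b r3=0x78  N=0 Z=0
after  2: r0=0x50 r1=0x9b r2=0x4b r3=0x78  N=1 Z=0
after  3: r0=0x50 r1=0x9b r2=0x9b r3=0x78  N=1 Z=0
after  4: r0=0x50 r1=0x9b r2=0x9b r3=0xdb  N=1 Z=0
after  5: r0=0x50 r1=0x00 r2=0x9b r3=0xdb  N=0 Z=1
after  6: r0=0x50 r1=0x00 r2=0x9b r3=0x9b  N=1 Z=0
after  7: r0=0x9b r1=0x00 r2=0x9b r3=0x9b  N=1 Z=0
after  8: r0=0x9b r1=0x00 r2=0x9b r3=0x9b  N=1 Z=0
after  9: r0=0x9b r1=0x00 r2=0x9b r3=0x9b  N=1 Z=0
-- IRQ taken; context saved, return-PC = 10 --
mismatch: r2: reported 0x9a vs actual 0x9b

BAD = r2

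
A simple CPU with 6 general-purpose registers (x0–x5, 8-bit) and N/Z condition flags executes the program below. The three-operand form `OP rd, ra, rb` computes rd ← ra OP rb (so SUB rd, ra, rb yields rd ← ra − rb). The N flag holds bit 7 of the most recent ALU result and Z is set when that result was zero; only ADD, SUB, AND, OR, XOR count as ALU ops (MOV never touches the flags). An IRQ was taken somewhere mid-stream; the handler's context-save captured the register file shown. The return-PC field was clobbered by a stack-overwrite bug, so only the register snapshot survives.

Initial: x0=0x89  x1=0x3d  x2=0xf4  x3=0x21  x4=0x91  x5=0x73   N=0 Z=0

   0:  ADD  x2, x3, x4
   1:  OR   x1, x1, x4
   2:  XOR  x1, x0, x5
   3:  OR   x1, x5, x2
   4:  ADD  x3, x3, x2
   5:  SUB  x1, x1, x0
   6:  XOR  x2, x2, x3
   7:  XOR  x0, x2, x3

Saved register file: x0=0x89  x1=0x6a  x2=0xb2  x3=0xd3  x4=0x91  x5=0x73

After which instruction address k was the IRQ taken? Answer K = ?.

after  0: x0=0x89 x1=0x3d x2=0xb2 x3=0x21 x4=0x91 x5=0x73  N=1 Z=0
after  1: x0=0x89 x1=0xbd x2=0xb2 x3=0x21 x4=0x91 x5=0x73  N=1 Z=0
after  2: x0=0x89 x1=0xfa x2=0xb2 x3=0x21 x4=0x91 x5=0x73  N=1 Z=0
after  3: x0=0x89 x1=0xf3 x2=0xb2 x3=0x21 x4=0x91 x5=0x73  N=1 Z=0
after  4: x0=0x89 x1=0xf3 x2=0xb2 x3=0xd3 x4=0x91 x5=0x73  N=1 Z=0
after  5: x0=0x89 x1=0x6a x2=0xb2 x3=0xd3 x4=0x91 x5=0x73  N=0 Z=0
-- IRQ taken; context saved, return-PC = 6 --

K = 5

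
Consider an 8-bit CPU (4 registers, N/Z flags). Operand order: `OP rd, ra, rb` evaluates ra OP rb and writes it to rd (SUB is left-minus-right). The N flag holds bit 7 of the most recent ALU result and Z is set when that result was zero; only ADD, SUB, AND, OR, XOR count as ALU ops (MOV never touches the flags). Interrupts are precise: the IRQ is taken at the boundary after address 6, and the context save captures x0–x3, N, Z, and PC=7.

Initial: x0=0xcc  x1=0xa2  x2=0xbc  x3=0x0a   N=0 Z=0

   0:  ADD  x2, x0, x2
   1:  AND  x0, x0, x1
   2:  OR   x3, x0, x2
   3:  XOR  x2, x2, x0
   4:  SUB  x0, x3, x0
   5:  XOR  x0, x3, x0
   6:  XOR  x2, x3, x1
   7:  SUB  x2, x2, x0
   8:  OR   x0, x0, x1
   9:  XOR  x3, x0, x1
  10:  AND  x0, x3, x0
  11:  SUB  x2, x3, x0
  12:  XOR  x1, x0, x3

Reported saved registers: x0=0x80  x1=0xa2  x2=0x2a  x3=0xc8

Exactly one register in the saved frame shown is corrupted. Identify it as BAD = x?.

after  0: x0=0xcc x1=0xa2 x2=0x88 x3=0x0a  N=1 Z=0
after  1: x0=0x80 x1=0xa2 x2=0x88 x3=0x0a  N=1 Z=0
after  2: x0=0x80 x1=0xa2 x2=0x88 x3=0x88  N=1 Z=0
after  3: x0=0x80 x1=0xa2 x2=0x08 x3=0x88  N=0 Z=0
after  4: x0=0x08 x1=0xa2 x2=0x08 x3=0x88  N=0 Z=0
after  5: x0=0x80 x1=0xa2 x2=0x08 x3=0x88  N=1 Z=0
after  6: x0=0x80 x1=0xa2 x2=0x2a x3=0x88  N=0 Z=0
-- IRQ taken; context saved, return-PC = 7 --
mismatch: x3: reported 0xc8 vs actual 0x88

BAD = x3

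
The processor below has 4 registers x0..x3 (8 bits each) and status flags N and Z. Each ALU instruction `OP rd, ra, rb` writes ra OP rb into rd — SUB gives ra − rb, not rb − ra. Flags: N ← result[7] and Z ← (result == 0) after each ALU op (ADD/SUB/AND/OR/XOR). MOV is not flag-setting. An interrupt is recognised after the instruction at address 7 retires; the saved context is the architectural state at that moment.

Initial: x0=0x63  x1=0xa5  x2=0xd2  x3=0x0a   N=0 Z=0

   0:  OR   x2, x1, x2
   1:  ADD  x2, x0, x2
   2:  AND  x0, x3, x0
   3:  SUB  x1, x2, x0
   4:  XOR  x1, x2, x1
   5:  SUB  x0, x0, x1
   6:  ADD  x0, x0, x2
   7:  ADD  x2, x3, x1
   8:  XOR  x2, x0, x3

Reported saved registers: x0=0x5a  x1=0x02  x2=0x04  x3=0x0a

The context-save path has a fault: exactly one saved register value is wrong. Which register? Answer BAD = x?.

BAD = x2

after  0: x0=0x63 x1=0xa5 x2=0xf7 x3=0x0a  N=1 Z=0
after  1: x0=0x63 x1=0xa5 x2=0x5a x3=0x0a  N=0 Z=0
after  2: x0=0x02 x1=0xa5 x2=0x5a x3=0x0a  N=0 Z=0
after  3: x0=0x02 x1=0x58 x2=0x5a x3=0x0a  N=0 Z=0
after  4: x0=0x02 x1=0x02 x2=0x5a x3=0x0a  N=0 Z=0
after  5: x0=0x00 x1=0x02 x2=0x5a x3=0x0a  N=0 Z=1
after  6: x0=0x5a x1=0x02 x2=0x5a x3=0x0a  N=0 Z=0
after  7: x0=0x5a x1=0x02 x2=0x0c x3=0x0a  N=0 Z=0
-- IRQ taken; context saved, return-PC = 8 --
mismatch: x2: reported 0x04 vs actual 0x0c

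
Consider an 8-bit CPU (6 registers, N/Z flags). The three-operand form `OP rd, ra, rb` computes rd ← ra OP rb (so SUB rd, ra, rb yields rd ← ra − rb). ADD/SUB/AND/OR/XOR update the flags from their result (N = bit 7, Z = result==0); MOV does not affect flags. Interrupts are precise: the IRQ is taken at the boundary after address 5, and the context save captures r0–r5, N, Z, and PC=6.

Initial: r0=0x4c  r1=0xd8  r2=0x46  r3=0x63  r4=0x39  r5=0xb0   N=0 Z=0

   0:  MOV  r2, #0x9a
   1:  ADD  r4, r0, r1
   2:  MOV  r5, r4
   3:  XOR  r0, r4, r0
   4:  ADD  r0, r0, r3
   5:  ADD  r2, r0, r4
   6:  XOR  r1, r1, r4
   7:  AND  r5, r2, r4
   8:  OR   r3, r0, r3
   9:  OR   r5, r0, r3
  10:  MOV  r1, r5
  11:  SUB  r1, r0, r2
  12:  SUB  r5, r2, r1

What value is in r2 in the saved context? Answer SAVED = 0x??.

after  0: r0=0x4c r1=0xd8 r2=0x9a r3=0x63 r4=0x39 r5=0xb0  N=0 Z=0
after  1: r0=0x4c r1=0xd8 r2=0x9a r3=0x63 r4=0x24 r5=0xb0  N=0 Z=0
after  2: r0=0x4c r1=0xd8 r2=0x9a r3=0x63 r4=0x24 r5=0x24  N=0 Z=0
after  3: r0=0x68 r1=0xd8 r2=0x9a r3=0x63 r4=0x24 r5=0x24  N=0 Z=0
after  4: r0=0xcb r1=0xd8 r2=0x9a r3=0x63 r4=0x24 r5=0x24  N=1 Z=0
after  5: r0=0xcb r1=0xd8 r2=0xef r3=0x63 r4=0x24 r5=0x24  N=1 Z=0
-- IRQ taken; context saved, return-PC = 6 --

SAVED = 0xef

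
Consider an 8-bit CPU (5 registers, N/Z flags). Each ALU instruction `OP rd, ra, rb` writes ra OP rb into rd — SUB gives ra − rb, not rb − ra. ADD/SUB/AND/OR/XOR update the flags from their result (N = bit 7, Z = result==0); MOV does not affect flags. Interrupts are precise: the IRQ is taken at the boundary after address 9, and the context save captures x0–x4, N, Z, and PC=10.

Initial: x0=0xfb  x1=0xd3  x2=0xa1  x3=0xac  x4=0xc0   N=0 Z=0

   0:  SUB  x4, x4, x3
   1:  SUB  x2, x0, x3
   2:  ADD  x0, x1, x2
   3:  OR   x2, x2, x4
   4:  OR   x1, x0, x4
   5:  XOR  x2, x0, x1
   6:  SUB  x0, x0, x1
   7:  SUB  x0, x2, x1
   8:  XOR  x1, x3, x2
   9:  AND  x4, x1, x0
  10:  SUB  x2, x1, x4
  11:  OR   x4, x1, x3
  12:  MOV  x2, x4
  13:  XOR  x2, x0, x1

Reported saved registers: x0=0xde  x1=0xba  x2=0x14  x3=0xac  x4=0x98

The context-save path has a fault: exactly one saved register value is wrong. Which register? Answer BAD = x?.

BAD = x1

after  0: x0=0xfb x1=0xd3 x2=0xa1 x3=0xac x4=0x14  N=0 Z=0
after  1: x0=0xfb x1=0xd3 x2=0x4f x3=0xac x4=0x14  N=0 Z=0
after  2: x0=0x22 x1=0xd3 x2=0x4f x3=0xac x4=0x14  N=0 Z=0
after  3: x0=0x22 x1=0xd3 x2=0x5f x3=0xac x4=0x14  N=0 Z=0
after  4: x0=0x22 x1=0x36 x2=0x5f x3=0xac x4=0x14  N=0 Z=0
after  5: x0=0x22 x1=0x36 x2=0x14 x3=0xac x4=0x14  N=0 Z=0
after  6: x0=0xec x1=0x36 x2=0x14 x3=0xac x4=0x14  N=1 Z=0
after  7: x0=0xde x1=0x36 x2=0x14 x3=0xac x4=0x14  N=1 Z=0
after  8: x0=0xde x1=0xb8 x2=0x14 x3=0xac x4=0x14  N=1 Z=0
after  9: x0=0xde x1=0xb8 x2=0x14 x3=0xac x4=0x98  N=1 Z=0
-- IRQ taken; context saved, return-PC = 10 --
mismatch: x1: reported 0xba vs actual 0xb8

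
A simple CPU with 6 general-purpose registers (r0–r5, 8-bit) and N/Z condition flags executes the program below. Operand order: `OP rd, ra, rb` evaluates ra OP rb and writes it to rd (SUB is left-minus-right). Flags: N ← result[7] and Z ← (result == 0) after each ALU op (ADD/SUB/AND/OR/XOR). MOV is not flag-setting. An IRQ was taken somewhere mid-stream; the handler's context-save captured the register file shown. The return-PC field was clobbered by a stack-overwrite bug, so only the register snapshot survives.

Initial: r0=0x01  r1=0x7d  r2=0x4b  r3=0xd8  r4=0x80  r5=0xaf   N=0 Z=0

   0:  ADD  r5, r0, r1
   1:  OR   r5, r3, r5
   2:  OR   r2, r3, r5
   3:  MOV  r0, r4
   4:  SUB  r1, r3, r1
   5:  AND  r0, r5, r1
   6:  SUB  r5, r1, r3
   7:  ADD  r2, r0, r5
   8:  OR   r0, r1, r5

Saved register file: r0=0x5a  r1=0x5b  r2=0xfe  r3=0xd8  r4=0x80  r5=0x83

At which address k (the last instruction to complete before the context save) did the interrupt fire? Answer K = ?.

after  0: r0=0x01 r1=0x7d r2=0x4b r3=0xd8 r4=0x80 r5=0x7e  N=0 Z=0
after  1: r0=0x01 r1=0x7d r2=0x4b r3=0xd8 r4=0x80 r5=0xfe  N=1 Z=0
after  2: r0=0x01 r1=0x7d r2=0xfe r3=0xd8 r4=0x80 r5=0xfe  N=1 Z=0
after  3: r0=0x80 r1=0x7d r2=0xfe r3=0xd8 r4=0x80 r5=0xfe  N=1 Z=0
after  4: r0=0x80 r1=0x5b r2=0xfe r3=0xd8 r4=0x80 r5=0xfe  N=0 Z=0
after  5: r0=0x5a r1=0x5b r2=0xfe r3=0xd8 r4=0x80 r5=0xfe  N=0 Z=0
after  6: r0=0x5a r1=0x5b r2=0xfe r3=0xd8 r4=0x80 r5=0x83  N=1 Z=0
-- IRQ taken; context saved, return-PC = 7 --

K = 6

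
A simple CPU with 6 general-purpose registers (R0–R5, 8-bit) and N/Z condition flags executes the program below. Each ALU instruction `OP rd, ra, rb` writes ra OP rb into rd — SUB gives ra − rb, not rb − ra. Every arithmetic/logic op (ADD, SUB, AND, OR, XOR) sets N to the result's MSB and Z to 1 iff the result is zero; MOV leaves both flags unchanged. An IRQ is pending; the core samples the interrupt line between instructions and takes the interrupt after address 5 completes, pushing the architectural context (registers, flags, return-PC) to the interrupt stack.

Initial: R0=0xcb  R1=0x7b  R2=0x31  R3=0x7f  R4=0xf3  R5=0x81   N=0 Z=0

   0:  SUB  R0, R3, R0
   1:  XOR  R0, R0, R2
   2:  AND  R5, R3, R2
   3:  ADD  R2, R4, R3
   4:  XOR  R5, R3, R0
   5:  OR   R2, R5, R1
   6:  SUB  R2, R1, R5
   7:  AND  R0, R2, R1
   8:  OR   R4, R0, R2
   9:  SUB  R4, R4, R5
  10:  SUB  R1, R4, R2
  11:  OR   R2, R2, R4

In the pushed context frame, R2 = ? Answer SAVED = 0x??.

SAVED = 0xfb

after  0: R0=0xb4 R1=0x7b R2=0x31 R3=0x7f R4=0xf3 R5=0x81  N=1 Z=0
after  1: R0=0x85 R1=0x7b R2=0x31 R3=0x7f R4=0xf3 R5=0x81  N=1 Z=0
after  2: R0=0x85 R1=0x7b R2=0x31 R3=0x7f R4=0xf3 R5=0x31  N=0 Z=0
after  3: R0=0x85 R1=0x7b R2=0x72 R3=0x7f R4=0xf3 R5=0x31  N=0 Z=0
after  4: R0=0x85 R1=0x7b R2=0x72 R3=0x7f R4=0xf3 R5=0xfa  N=1 Z=0
after  5: R0=0x85 R1=0x7b R2=0xfb R3=0x7f R4=0xf3 R5=0xfa  N=1 Z=0
-- IRQ taken; context saved, return-PC = 6 --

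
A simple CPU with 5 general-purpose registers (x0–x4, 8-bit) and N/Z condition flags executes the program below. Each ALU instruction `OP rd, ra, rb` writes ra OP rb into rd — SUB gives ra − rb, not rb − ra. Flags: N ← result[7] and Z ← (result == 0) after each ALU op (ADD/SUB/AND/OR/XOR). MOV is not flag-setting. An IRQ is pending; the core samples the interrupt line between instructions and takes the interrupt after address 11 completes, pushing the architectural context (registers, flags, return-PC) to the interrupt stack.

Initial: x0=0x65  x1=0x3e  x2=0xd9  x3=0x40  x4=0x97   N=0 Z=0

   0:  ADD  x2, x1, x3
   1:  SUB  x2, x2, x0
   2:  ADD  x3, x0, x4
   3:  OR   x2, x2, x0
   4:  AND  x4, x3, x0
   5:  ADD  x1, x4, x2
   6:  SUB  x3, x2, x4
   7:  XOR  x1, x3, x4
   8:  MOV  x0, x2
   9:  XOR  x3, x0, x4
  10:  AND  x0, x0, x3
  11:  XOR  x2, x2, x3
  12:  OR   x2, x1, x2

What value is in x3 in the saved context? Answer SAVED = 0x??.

after  0: x0=0x65 x1=0x3e x2=0x7e x3=0x40 x4=0x97  N=0 Z=0
after  1: x0=0x65 x1=0x3e x2=0x19 x3=0x40 x4=0x97  N=0 Z=0
after  2: x0=0x65 x1=0x3e x2=0x19 x3=0xfc x4=0x97  N=1 Z=0
after  3: x0=0x65 x1=0x3e x2=0x7d x3=0xfc x4=0x97  N=0 Z=0
after  4: x0=0x65 x1=0x3e x2=0x7d x3=0xfc x4=0x64  N=0 Z=0
after  5: x0=0x65 x1=0xe1 x2=0x7d x3=0xfc x4=0x64  N=1 Z=0
after  6: x0=0x65 x1=0xe1 x2=0x7d x3=0x19 x4=0x64  N=0 Z=0
after  7: x0=0x65 x1=0x7d x2=0x7d x3=0x19 x4=0x64  N=0 Z=0
after  8: x0=0x7d x1=0x7d x2=0x7d x3=0x19 x4=0x64  N=0 Z=0
after  9: x0=0x7d x1=0x7d x2=0x7d x3=0x19 x4=0x64  N=0 Z=0
after 10: x0=0x19 x1=0x7d x2=0x7d x3=0x19 x4=0x64  N=0 Z=0
after 11: x0=0x19 x1=0x7d x2=0x64 x3=0x19 x4=0x64  N=0 Z=0
-- IRQ taken; context saved, return-PC = 12 --

SAVED = 0x19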